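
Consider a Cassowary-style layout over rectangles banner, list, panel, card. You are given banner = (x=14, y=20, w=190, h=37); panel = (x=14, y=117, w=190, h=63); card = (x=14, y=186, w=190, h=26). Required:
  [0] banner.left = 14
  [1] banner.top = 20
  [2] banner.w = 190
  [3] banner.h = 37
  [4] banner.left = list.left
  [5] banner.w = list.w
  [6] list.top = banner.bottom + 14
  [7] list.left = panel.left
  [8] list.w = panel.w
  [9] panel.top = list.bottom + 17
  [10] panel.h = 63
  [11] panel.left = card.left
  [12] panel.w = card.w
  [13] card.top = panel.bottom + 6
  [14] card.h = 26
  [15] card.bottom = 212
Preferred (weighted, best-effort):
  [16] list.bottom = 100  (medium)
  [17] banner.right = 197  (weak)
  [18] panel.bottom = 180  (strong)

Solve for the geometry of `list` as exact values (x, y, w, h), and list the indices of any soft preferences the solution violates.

list = (x=14, y=71, w=190, h=29)
violated soft preferences: 17

1. list.x = 14  [banner.left = list.left]
2. list.w = 190  [banner.w = list.w]
3. list.y = 71  [list.top = banner.bottom + 14]
4. list.h = 29  [panel.top = list.bottom + 17]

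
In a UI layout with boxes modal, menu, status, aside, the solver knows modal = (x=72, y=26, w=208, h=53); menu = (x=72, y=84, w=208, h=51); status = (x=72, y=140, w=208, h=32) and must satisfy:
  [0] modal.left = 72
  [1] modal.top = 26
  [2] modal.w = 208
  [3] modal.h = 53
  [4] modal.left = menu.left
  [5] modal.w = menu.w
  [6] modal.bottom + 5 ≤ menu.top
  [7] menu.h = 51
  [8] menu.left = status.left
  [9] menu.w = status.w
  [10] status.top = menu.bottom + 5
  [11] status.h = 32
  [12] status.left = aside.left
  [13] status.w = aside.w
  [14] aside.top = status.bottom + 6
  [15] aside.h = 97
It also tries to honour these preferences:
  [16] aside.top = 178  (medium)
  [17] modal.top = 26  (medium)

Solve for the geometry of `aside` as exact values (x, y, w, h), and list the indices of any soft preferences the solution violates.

1. aside.x = 72  [status.left = aside.left]
2. aside.w = 208  [status.w = aside.w]
3. aside.y = 178  [aside.top = status.bottom + 6]
4. aside.h = 97  [aside.h = 97]

aside = (x=72, y=178, w=208, h=97)
violated soft preferences: none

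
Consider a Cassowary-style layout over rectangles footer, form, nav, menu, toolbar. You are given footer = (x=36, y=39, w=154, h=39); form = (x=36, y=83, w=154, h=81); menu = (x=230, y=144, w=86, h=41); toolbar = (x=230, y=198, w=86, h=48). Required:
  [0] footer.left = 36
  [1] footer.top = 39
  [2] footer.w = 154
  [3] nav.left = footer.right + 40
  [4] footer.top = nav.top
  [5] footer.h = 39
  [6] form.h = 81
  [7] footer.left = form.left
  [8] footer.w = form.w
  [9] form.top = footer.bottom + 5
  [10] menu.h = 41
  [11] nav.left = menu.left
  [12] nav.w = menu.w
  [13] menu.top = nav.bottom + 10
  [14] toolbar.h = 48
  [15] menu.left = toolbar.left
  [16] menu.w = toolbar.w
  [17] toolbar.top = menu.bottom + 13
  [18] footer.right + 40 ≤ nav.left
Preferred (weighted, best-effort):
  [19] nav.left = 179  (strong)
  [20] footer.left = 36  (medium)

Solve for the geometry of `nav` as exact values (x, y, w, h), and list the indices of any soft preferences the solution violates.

nav = (x=230, y=39, w=86, h=95)
violated soft preferences: 19

1. nav.x = 230  [nav.left = footer.right + 40]
2. nav.y = 39  [footer.top = nav.top]
3. nav.w = 86  [nav.w = menu.w]
4. nav.h = 95  [menu.top = nav.bottom + 10]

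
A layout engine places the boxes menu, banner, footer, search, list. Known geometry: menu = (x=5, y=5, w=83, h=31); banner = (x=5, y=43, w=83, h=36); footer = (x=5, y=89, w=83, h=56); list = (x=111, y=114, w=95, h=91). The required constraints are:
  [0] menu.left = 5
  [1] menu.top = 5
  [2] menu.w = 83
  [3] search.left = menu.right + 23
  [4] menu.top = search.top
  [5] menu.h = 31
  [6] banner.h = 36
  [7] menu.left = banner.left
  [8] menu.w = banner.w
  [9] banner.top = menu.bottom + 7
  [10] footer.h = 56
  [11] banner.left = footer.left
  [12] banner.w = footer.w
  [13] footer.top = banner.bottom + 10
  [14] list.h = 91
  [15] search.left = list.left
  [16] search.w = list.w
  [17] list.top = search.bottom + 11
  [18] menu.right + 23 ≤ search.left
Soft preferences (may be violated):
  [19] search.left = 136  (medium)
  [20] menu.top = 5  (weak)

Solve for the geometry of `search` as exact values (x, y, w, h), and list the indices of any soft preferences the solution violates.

search = (x=111, y=5, w=95, h=98)
violated soft preferences: 19

1. search.x = 111  [search.left = menu.right + 23]
2. search.y = 5  [menu.top = search.top]
3. search.w = 95  [search.w = list.w]
4. search.h = 98  [list.top = search.bottom + 11]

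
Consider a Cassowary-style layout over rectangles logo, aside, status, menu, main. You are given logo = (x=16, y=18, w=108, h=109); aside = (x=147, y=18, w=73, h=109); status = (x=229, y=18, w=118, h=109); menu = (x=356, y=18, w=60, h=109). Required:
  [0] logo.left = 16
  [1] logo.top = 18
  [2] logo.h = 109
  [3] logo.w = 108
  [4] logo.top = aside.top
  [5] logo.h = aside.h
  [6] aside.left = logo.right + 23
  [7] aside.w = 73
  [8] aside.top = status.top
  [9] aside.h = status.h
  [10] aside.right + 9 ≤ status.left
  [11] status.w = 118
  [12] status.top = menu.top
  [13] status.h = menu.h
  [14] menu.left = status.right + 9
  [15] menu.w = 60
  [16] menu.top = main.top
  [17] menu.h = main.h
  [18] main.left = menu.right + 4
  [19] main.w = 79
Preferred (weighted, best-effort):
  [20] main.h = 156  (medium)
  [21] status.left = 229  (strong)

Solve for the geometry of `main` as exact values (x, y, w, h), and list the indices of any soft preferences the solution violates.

main = (x=420, y=18, w=79, h=109)
violated soft preferences: 20

1. main.y = 18  [menu.top = main.top]
2. main.h = 109  [menu.h = main.h]
3. main.x = 420  [main.left = menu.right + 4]
4. main.w = 79  [main.w = 79]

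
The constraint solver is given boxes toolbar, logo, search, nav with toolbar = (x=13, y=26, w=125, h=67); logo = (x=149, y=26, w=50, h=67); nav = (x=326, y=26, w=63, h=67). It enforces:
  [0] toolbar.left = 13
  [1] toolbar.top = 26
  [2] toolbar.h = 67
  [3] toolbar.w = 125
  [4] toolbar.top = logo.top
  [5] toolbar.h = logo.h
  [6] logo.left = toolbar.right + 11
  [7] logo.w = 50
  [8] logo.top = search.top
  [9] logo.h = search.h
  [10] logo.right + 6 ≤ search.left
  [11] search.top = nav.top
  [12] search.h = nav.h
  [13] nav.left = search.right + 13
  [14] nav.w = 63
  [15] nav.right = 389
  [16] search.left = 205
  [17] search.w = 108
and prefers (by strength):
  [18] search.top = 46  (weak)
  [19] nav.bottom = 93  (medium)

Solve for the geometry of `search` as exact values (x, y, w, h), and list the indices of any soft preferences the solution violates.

search = (x=205, y=26, w=108, h=67)
violated soft preferences: 18

1. search.y = 26  [logo.top = search.top]
2. search.h = 67  [logo.h = search.h]
3. search.x = 205  [search.left = 205]
4. search.w = 108  [search.w = 108]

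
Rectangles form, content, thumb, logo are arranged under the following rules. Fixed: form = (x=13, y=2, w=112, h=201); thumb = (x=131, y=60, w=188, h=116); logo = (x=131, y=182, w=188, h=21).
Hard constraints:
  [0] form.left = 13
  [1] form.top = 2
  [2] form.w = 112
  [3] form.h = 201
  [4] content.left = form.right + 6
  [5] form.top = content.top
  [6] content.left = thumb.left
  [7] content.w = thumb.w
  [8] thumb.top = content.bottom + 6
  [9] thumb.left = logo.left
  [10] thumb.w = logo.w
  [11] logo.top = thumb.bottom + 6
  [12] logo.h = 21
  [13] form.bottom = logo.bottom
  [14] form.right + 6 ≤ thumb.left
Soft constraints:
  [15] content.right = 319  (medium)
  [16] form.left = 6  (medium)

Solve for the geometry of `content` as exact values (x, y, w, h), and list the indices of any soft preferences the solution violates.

1. content.x = 131  [content.left = form.right + 6]
2. content.y = 2  [form.top = content.top]
3. content.w = 188  [content.w = thumb.w]
4. content.h = 52  [thumb.top = content.bottom + 6]

content = (x=131, y=2, w=188, h=52)
violated soft preferences: 16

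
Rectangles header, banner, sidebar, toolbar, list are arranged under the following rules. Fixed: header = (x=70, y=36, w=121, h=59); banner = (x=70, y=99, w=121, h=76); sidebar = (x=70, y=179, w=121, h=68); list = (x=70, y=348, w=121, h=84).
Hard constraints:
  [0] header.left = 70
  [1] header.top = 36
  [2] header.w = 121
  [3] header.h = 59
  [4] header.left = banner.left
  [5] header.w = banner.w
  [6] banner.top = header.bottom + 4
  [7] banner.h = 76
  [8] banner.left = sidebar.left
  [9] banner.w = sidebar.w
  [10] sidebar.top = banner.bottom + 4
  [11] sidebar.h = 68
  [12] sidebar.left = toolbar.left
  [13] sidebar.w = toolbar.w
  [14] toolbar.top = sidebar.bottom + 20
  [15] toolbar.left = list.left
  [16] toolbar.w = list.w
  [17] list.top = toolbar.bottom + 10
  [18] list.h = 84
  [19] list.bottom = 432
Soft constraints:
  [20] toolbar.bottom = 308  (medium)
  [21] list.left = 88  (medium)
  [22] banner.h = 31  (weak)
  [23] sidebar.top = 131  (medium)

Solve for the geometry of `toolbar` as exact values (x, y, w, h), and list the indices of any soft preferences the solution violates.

toolbar = (x=70, y=267, w=121, h=71)
violated soft preferences: 20, 21, 22, 23

1. toolbar.x = 70  [sidebar.left = toolbar.left]
2. toolbar.w = 121  [sidebar.w = toolbar.w]
3. toolbar.y = 267  [toolbar.top = sidebar.bottom + 20]
4. toolbar.h = 71  [list.top = toolbar.bottom + 10]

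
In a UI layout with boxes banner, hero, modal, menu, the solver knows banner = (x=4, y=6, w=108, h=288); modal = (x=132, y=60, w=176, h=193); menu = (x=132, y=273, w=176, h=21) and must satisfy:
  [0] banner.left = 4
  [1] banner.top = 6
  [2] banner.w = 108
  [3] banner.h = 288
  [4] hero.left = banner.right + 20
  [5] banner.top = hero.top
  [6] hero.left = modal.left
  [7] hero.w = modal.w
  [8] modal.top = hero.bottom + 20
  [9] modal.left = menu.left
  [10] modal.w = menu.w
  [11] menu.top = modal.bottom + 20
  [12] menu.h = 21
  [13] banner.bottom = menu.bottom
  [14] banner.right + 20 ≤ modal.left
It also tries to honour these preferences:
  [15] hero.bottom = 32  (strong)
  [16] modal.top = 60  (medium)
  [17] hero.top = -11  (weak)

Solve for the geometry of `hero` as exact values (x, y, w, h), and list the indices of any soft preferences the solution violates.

1. hero.x = 132  [hero.left = banner.right + 20]
2. hero.y = 6  [banner.top = hero.top]
3. hero.w = 176  [hero.w = modal.w]
4. hero.h = 34  [modal.top = hero.bottom + 20]

hero = (x=132, y=6, w=176, h=34)
violated soft preferences: 15, 17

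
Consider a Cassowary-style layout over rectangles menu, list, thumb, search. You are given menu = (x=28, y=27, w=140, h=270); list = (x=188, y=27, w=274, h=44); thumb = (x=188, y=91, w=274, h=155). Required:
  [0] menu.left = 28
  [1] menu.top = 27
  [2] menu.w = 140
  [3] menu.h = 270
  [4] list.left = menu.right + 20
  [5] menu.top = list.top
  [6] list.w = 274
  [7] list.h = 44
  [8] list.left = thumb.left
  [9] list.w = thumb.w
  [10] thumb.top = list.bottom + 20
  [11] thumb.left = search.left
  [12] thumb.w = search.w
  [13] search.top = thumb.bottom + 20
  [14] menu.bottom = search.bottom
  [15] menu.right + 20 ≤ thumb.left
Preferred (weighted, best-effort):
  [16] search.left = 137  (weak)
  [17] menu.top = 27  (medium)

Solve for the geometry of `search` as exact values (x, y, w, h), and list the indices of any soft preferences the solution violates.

1. search.x = 188  [thumb.left = search.left]
2. search.w = 274  [thumb.w = search.w]
3. search.y = 266  [search.top = thumb.bottom + 20]
4. search.h = 31  [menu.bottom = search.bottom]

search = (x=188, y=266, w=274, h=31)
violated soft preferences: 16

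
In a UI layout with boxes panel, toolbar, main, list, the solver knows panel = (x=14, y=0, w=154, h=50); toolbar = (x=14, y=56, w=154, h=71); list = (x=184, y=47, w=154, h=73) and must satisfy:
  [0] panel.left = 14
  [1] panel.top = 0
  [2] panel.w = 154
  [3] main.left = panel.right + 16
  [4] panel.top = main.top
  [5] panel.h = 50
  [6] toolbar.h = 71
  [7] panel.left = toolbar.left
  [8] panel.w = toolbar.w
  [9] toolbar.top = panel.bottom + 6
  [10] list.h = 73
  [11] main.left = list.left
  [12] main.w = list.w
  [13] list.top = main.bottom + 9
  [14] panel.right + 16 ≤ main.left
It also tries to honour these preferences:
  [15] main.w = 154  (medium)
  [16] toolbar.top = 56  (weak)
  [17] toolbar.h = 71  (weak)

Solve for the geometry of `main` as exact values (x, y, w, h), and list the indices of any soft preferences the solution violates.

main = (x=184, y=0, w=154, h=38)
violated soft preferences: none

1. main.x = 184  [main.left = panel.right + 16]
2. main.y = 0  [panel.top = main.top]
3. main.w = 154  [main.w = list.w]
4. main.h = 38  [list.top = main.bottom + 9]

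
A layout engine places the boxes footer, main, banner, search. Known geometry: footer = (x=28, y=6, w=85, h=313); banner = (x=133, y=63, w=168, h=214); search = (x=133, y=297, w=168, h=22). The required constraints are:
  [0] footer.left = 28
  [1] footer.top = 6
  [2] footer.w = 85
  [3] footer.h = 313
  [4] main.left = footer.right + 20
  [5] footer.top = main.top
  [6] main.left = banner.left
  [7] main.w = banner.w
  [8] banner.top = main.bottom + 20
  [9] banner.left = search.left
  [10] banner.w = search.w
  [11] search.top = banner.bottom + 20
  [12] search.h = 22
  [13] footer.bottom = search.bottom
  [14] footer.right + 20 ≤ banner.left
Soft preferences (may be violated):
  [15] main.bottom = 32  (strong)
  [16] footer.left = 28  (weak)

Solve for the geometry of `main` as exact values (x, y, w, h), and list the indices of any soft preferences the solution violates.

1. main.x = 133  [main.left = footer.right + 20]
2. main.y = 6  [footer.top = main.top]
3. main.w = 168  [main.w = banner.w]
4. main.h = 37  [banner.top = main.bottom + 20]

main = (x=133, y=6, w=168, h=37)
violated soft preferences: 15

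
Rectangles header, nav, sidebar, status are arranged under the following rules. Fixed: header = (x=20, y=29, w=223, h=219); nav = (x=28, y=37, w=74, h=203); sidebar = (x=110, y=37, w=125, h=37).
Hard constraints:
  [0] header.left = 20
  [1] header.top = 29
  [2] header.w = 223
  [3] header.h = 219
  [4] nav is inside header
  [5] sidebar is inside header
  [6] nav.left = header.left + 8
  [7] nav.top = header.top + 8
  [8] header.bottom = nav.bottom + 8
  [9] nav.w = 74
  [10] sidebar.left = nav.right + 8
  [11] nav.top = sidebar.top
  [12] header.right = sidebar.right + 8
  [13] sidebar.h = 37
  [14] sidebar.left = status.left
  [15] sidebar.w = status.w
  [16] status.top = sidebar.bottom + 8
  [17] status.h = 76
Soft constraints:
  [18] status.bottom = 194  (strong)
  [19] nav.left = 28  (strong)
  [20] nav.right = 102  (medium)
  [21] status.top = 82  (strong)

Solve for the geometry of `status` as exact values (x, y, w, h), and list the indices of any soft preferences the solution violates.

status = (x=110, y=82, w=125, h=76)
violated soft preferences: 18

1. status.x = 110  [sidebar.left = status.left]
2. status.w = 125  [sidebar.w = status.w]
3. status.y = 82  [status.top = sidebar.bottom + 8]
4. status.h = 76  [status.h = 76]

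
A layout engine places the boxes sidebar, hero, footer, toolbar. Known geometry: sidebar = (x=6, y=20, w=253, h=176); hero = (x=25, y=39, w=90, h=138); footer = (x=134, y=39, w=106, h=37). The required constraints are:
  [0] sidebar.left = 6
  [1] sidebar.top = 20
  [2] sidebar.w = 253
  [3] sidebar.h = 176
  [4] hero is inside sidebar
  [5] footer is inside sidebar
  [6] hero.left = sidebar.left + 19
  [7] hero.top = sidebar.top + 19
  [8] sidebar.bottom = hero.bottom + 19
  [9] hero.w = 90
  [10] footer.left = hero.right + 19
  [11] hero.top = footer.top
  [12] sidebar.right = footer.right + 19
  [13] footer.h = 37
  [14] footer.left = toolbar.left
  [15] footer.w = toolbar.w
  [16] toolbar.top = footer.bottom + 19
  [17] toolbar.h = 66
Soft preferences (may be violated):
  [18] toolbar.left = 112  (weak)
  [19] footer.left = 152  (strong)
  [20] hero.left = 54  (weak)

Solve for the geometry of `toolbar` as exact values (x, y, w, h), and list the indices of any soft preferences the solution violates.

toolbar = (x=134, y=95, w=106, h=66)
violated soft preferences: 18, 19, 20

1. toolbar.x = 134  [footer.left = toolbar.left]
2. toolbar.w = 106  [footer.w = toolbar.w]
3. toolbar.y = 95  [toolbar.top = footer.bottom + 19]
4. toolbar.h = 66  [toolbar.h = 66]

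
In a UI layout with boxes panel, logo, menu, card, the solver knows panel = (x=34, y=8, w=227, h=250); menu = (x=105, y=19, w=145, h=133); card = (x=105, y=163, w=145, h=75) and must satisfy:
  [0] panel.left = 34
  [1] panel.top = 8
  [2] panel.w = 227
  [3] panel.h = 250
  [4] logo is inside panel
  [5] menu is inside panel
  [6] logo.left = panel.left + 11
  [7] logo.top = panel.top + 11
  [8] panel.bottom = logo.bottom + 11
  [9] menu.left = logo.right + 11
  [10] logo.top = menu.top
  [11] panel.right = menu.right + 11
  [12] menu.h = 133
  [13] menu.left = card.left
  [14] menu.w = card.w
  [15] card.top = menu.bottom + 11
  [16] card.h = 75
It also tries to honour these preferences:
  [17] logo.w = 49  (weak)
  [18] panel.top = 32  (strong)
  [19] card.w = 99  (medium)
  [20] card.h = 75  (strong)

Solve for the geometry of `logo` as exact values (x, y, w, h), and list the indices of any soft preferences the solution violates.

logo = (x=45, y=19, w=49, h=228)
violated soft preferences: 18, 19

1. logo.x = 45  [logo.left = panel.left + 11]
2. logo.y = 19  [logo.top = panel.top + 11]
3. logo.h = 228  [panel.bottom = logo.bottom + 11]
4. logo.w = 49  [menu.left = logo.right + 11]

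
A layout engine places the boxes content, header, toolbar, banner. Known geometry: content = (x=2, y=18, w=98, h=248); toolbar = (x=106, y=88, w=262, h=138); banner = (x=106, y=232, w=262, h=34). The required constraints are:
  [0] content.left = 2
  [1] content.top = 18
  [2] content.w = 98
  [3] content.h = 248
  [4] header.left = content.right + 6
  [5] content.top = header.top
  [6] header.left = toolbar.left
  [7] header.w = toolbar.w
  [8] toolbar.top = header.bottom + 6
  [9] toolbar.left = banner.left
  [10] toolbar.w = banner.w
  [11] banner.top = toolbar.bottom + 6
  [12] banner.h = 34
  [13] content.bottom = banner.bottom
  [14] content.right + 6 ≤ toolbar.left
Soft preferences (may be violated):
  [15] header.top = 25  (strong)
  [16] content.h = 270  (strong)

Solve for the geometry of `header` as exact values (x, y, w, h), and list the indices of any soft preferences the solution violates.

header = (x=106, y=18, w=262, h=64)
violated soft preferences: 15, 16

1. header.x = 106  [header.left = content.right + 6]
2. header.y = 18  [content.top = header.top]
3. header.w = 262  [header.w = toolbar.w]
4. header.h = 64  [toolbar.top = header.bottom + 6]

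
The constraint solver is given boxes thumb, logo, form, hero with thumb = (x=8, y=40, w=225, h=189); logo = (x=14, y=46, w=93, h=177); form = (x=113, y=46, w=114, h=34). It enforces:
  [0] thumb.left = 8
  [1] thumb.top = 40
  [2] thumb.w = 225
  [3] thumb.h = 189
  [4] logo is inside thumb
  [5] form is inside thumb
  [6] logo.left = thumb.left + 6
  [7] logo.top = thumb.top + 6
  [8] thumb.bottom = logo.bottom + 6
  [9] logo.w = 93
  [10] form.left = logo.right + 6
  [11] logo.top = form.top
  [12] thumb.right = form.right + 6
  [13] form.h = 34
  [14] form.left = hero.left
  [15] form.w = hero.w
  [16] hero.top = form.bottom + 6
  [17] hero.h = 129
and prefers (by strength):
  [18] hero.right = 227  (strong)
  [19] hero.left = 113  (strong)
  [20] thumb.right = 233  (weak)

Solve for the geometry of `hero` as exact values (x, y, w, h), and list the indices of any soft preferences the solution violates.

1. hero.x = 113  [form.left = hero.left]
2. hero.w = 114  [form.w = hero.w]
3. hero.y = 86  [hero.top = form.bottom + 6]
4. hero.h = 129  [hero.h = 129]

hero = (x=113, y=86, w=114, h=129)
violated soft preferences: none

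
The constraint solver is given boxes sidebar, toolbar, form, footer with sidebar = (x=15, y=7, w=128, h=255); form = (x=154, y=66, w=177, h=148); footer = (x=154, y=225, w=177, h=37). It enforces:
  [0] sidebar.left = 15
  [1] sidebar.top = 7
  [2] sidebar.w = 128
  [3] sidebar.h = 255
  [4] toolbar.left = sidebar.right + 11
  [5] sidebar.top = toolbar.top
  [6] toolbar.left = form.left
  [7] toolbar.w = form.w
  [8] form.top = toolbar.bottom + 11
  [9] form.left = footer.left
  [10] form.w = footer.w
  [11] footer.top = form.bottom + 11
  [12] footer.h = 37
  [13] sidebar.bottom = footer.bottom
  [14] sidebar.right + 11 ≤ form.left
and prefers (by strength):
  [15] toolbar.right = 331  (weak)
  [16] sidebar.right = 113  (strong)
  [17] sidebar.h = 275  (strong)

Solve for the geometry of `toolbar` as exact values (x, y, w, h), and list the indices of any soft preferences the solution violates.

1. toolbar.x = 154  [toolbar.left = sidebar.right + 11]
2. toolbar.y = 7  [sidebar.top = toolbar.top]
3. toolbar.w = 177  [toolbar.w = form.w]
4. toolbar.h = 48  [form.top = toolbar.bottom + 11]

toolbar = (x=154, y=7, w=177, h=48)
violated soft preferences: 16, 17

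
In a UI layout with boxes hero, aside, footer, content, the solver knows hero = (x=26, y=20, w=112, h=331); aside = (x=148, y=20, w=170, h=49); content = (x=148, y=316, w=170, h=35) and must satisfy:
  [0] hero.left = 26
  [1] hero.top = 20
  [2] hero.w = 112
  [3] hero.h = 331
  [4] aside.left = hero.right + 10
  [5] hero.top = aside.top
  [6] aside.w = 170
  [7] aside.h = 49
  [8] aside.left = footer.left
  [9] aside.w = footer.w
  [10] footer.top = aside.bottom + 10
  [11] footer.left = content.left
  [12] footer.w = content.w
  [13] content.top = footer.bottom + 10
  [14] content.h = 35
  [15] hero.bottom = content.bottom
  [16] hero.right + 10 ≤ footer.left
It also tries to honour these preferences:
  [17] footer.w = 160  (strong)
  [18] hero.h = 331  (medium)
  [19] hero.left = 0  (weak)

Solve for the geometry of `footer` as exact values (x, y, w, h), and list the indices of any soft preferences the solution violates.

footer = (x=148, y=79, w=170, h=227)
violated soft preferences: 17, 19

1. footer.x = 148  [aside.left = footer.left]
2. footer.w = 170  [aside.w = footer.w]
3. footer.y = 79  [footer.top = aside.bottom + 10]
4. footer.h = 227  [content.top = footer.bottom + 10]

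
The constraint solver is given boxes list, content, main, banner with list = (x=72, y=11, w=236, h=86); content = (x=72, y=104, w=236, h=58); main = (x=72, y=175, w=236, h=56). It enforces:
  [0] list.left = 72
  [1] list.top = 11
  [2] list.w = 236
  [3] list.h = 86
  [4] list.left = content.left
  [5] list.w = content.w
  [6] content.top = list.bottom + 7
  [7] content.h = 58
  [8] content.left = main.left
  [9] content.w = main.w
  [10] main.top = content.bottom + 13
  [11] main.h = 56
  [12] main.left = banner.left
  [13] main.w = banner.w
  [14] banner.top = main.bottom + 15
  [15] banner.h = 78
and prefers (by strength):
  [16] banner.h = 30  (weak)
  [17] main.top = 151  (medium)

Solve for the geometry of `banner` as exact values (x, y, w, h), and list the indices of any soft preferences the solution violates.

1. banner.x = 72  [main.left = banner.left]
2. banner.w = 236  [main.w = banner.w]
3. banner.y = 246  [banner.top = main.bottom + 15]
4. banner.h = 78  [banner.h = 78]

banner = (x=72, y=246, w=236, h=78)
violated soft preferences: 16, 17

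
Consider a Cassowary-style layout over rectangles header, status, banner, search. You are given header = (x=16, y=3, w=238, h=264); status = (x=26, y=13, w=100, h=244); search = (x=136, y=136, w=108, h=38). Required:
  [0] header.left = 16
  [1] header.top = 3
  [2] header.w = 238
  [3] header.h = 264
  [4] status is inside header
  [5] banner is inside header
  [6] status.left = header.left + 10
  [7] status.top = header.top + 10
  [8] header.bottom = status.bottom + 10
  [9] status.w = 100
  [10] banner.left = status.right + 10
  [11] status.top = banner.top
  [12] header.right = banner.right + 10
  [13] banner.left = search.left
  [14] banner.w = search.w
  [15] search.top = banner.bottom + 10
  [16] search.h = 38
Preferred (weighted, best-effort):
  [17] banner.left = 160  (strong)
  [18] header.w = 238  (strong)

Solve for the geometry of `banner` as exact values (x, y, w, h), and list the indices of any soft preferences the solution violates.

banner = (x=136, y=13, w=108, h=113)
violated soft preferences: 17

1. banner.x = 136  [banner.left = status.right + 10]
2. banner.y = 13  [status.top = banner.top]
3. banner.w = 108  [header.right = banner.right + 10]
4. banner.h = 113  [search.top = banner.bottom + 10]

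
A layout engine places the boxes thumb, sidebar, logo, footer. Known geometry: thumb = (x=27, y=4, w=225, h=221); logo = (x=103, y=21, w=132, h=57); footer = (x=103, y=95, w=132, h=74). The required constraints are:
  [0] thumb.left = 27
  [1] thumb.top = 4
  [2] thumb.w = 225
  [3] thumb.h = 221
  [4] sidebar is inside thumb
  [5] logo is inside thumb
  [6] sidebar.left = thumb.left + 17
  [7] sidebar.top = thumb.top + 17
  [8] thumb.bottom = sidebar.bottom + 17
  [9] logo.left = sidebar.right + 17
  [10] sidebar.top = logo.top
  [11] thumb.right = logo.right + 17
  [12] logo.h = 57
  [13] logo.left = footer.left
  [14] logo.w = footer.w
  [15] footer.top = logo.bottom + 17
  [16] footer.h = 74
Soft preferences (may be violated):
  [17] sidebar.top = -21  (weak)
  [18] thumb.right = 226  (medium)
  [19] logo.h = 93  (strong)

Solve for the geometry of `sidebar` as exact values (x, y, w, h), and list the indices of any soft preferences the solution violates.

sidebar = (x=44, y=21, w=42, h=187)
violated soft preferences: 17, 18, 19

1. sidebar.x = 44  [sidebar.left = thumb.left + 17]
2. sidebar.y = 21  [sidebar.top = thumb.top + 17]
3. sidebar.h = 187  [thumb.bottom = sidebar.bottom + 17]
4. sidebar.w = 42  [logo.left = sidebar.right + 17]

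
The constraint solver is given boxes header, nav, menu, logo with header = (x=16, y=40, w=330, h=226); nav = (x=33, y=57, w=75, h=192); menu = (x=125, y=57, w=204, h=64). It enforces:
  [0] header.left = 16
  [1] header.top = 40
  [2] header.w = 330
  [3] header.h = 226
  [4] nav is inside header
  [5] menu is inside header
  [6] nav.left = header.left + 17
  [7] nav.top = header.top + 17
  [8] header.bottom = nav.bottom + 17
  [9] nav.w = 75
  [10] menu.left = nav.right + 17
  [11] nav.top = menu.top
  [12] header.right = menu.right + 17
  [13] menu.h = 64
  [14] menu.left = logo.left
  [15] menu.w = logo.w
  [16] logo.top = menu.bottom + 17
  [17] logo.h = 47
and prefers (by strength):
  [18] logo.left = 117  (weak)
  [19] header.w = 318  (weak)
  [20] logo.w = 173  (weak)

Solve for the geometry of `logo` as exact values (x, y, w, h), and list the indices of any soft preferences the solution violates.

1. logo.x = 125  [menu.left = logo.left]
2. logo.w = 204  [menu.w = logo.w]
3. logo.y = 138  [logo.top = menu.bottom + 17]
4. logo.h = 47  [logo.h = 47]

logo = (x=125, y=138, w=204, h=47)
violated soft preferences: 18, 19, 20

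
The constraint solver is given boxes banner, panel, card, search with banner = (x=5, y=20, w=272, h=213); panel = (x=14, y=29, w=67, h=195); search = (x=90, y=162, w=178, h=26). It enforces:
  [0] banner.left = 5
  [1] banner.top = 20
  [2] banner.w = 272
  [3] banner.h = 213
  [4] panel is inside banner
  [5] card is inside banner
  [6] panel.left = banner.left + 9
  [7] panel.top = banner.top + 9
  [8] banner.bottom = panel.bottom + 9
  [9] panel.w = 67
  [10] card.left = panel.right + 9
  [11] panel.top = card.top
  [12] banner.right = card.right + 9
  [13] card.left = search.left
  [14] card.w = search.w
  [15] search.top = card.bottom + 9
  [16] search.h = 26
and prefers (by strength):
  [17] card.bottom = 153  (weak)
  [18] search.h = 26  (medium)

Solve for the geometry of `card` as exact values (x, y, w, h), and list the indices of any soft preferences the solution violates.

1. card.x = 90  [card.left = panel.right + 9]
2. card.y = 29  [panel.top = card.top]
3. card.w = 178  [banner.right = card.right + 9]
4. card.h = 124  [search.top = card.bottom + 9]

card = (x=90, y=29, w=178, h=124)
violated soft preferences: none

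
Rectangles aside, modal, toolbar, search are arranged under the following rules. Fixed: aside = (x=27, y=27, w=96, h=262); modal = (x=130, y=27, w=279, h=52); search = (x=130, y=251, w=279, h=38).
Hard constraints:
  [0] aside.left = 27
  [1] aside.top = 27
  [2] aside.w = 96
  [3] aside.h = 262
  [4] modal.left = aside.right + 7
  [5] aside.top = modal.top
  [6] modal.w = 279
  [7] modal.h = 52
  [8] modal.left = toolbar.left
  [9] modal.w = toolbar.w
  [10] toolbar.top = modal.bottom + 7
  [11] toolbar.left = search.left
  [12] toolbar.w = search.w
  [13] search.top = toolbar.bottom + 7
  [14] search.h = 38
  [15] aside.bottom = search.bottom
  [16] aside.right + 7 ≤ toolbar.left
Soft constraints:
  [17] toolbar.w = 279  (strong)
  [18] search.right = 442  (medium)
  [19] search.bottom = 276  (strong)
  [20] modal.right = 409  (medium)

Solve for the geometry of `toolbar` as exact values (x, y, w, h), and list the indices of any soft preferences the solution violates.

toolbar = (x=130, y=86, w=279, h=158)
violated soft preferences: 18, 19

1. toolbar.x = 130  [modal.left = toolbar.left]
2. toolbar.w = 279  [modal.w = toolbar.w]
3. toolbar.y = 86  [toolbar.top = modal.bottom + 7]
4. toolbar.h = 158  [search.top = toolbar.bottom + 7]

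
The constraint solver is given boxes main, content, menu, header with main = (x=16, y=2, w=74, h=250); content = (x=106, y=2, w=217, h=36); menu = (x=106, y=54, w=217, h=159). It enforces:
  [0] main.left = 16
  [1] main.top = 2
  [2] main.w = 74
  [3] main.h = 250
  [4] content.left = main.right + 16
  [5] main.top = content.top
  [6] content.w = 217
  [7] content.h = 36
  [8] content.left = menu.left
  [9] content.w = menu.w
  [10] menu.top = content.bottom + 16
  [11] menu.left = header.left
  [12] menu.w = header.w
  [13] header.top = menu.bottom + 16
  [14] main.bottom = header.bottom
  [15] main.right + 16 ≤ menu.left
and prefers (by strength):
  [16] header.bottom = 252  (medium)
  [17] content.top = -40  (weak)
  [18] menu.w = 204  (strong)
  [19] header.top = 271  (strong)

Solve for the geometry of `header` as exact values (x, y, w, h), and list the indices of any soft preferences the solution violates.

header = (x=106, y=229, w=217, h=23)
violated soft preferences: 17, 18, 19

1. header.x = 106  [menu.left = header.left]
2. header.w = 217  [menu.w = header.w]
3. header.y = 229  [header.top = menu.bottom + 16]
4. header.h = 23  [main.bottom = header.bottom]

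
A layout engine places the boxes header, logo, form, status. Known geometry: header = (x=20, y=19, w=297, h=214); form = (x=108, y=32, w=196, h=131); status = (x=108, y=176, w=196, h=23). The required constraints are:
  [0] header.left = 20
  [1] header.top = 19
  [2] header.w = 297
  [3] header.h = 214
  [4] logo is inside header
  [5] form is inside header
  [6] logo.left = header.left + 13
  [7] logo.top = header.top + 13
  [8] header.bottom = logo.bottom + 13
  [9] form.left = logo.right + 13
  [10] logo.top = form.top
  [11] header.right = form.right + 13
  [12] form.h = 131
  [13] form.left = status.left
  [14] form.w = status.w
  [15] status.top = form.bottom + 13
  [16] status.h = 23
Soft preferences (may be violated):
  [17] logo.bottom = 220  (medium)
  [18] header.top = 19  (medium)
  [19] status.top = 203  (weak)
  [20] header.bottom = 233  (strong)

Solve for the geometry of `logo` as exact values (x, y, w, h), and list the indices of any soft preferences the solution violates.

1. logo.x = 33  [logo.left = header.left + 13]
2. logo.y = 32  [logo.top = header.top + 13]
3. logo.h = 188  [header.bottom = logo.bottom + 13]
4. logo.w = 62  [form.left = logo.right + 13]

logo = (x=33, y=32, w=62, h=188)
violated soft preferences: 19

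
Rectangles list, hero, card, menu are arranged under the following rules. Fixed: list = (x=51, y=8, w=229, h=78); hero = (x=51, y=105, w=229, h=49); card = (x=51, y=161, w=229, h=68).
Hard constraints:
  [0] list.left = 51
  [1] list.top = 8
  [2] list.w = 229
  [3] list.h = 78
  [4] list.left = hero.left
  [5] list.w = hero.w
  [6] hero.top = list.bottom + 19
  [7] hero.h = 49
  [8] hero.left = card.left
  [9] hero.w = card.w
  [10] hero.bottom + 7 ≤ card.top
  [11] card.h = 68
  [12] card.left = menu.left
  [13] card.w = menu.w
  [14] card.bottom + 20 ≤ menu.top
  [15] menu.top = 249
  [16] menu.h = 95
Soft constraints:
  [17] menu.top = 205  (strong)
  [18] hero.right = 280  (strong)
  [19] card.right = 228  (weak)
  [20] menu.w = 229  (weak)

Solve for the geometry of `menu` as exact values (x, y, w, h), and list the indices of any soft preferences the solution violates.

1. menu.x = 51  [card.left = menu.left]
2. menu.w = 229  [card.w = menu.w]
3. menu.y = 249  [menu.top = 249]
4. menu.h = 95  [menu.h = 95]

menu = (x=51, y=249, w=229, h=95)
violated soft preferences: 17, 19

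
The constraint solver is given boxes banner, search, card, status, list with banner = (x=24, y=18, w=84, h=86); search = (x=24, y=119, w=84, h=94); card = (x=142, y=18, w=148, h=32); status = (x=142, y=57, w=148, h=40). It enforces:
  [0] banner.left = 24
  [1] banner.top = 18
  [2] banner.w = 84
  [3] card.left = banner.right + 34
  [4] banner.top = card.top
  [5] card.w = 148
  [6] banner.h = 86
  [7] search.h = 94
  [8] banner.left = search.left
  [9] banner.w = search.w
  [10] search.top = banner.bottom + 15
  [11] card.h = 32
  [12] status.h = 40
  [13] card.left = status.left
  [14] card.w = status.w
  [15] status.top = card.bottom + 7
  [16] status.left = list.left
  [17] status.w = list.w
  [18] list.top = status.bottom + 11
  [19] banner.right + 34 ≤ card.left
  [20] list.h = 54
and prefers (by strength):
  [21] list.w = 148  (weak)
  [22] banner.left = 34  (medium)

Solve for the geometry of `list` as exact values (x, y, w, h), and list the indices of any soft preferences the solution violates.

1. list.x = 142  [status.left = list.left]
2. list.w = 148  [status.w = list.w]
3. list.y = 108  [list.top = status.bottom + 11]
4. list.h = 54  [list.h = 54]

list = (x=142, y=108, w=148, h=54)
violated soft preferences: 22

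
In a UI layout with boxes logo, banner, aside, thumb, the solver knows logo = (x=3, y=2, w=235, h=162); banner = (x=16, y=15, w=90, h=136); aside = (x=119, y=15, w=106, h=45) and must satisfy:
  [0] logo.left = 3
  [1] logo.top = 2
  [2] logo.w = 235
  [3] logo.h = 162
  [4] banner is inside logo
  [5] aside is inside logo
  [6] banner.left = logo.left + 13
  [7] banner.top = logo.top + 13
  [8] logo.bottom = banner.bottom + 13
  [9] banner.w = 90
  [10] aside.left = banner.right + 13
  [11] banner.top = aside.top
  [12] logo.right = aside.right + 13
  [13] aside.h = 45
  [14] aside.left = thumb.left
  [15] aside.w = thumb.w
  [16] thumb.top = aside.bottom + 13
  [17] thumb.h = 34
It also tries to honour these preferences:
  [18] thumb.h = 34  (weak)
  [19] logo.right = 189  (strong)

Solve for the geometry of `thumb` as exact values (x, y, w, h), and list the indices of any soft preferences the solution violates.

1. thumb.x = 119  [aside.left = thumb.left]
2. thumb.w = 106  [aside.w = thumb.w]
3. thumb.y = 73  [thumb.top = aside.bottom + 13]
4. thumb.h = 34  [thumb.h = 34]

thumb = (x=119, y=73, w=106, h=34)
violated soft preferences: 19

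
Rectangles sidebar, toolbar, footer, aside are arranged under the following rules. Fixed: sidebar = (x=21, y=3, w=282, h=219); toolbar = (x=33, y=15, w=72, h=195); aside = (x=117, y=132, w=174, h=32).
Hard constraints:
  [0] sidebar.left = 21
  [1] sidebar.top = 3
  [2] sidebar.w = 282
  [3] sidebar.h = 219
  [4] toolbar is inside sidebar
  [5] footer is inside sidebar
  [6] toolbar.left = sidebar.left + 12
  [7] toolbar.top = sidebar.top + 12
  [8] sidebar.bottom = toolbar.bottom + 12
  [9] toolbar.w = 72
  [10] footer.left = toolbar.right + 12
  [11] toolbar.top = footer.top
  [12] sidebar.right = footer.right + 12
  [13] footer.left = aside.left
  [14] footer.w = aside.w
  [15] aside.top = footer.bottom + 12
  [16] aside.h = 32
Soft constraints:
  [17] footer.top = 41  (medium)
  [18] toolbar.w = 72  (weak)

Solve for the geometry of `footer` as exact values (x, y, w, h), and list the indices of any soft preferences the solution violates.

1. footer.x = 117  [footer.left = toolbar.right + 12]
2. footer.y = 15  [toolbar.top = footer.top]
3. footer.w = 174  [sidebar.right = footer.right + 12]
4. footer.h = 105  [aside.top = footer.bottom + 12]

footer = (x=117, y=15, w=174, h=105)
violated soft preferences: 17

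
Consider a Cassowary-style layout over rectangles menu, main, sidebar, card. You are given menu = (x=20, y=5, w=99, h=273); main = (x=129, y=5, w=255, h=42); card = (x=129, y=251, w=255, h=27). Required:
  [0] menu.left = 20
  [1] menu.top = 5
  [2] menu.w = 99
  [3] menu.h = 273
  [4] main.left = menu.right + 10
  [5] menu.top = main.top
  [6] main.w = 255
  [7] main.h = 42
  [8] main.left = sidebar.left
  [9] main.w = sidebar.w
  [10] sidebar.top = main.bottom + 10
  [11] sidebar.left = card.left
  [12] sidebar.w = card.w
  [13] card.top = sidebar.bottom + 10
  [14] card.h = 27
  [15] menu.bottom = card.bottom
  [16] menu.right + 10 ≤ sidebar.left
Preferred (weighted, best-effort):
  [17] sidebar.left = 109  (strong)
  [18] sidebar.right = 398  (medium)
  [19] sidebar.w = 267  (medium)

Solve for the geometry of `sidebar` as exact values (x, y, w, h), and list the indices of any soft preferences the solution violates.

sidebar = (x=129, y=57, w=255, h=184)
violated soft preferences: 17, 18, 19

1. sidebar.x = 129  [main.left = sidebar.left]
2. sidebar.w = 255  [main.w = sidebar.w]
3. sidebar.y = 57  [sidebar.top = main.bottom + 10]
4. sidebar.h = 184  [card.top = sidebar.bottom + 10]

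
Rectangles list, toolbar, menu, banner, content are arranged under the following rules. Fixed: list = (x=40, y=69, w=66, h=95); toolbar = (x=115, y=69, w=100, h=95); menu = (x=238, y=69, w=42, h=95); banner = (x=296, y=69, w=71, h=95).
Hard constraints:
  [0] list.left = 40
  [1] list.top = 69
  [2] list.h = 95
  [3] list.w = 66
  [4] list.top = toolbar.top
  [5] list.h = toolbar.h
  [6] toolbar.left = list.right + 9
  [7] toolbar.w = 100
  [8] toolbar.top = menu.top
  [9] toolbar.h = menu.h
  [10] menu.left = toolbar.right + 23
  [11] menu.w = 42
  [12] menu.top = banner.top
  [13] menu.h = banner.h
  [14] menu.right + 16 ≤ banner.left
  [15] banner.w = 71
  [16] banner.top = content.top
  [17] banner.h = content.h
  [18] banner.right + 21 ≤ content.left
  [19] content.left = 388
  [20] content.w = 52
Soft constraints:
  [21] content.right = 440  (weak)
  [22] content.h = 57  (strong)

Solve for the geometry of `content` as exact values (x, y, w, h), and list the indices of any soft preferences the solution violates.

content = (x=388, y=69, w=52, h=95)
violated soft preferences: 22

1. content.y = 69  [banner.top = content.top]
2. content.h = 95  [banner.h = content.h]
3. content.x = 388  [content.left = 388]
4. content.w = 52  [content.w = 52]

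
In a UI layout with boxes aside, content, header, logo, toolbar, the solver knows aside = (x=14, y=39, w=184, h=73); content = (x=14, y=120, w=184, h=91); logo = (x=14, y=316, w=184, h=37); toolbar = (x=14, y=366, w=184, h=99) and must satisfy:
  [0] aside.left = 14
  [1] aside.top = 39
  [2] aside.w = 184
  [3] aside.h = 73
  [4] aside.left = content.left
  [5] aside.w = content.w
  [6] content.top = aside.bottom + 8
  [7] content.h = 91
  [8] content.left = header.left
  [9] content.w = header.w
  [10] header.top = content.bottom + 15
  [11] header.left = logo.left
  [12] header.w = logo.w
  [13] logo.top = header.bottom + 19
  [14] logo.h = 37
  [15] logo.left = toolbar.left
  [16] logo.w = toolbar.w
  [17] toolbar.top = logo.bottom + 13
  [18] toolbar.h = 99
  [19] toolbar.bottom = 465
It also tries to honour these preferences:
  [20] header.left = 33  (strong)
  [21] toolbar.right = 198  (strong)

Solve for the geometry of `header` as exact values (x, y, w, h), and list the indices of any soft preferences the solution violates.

header = (x=14, y=226, w=184, h=71)
violated soft preferences: 20

1. header.x = 14  [content.left = header.left]
2. header.w = 184  [content.w = header.w]
3. header.y = 226  [header.top = content.bottom + 15]
4. header.h = 71  [logo.top = header.bottom + 19]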